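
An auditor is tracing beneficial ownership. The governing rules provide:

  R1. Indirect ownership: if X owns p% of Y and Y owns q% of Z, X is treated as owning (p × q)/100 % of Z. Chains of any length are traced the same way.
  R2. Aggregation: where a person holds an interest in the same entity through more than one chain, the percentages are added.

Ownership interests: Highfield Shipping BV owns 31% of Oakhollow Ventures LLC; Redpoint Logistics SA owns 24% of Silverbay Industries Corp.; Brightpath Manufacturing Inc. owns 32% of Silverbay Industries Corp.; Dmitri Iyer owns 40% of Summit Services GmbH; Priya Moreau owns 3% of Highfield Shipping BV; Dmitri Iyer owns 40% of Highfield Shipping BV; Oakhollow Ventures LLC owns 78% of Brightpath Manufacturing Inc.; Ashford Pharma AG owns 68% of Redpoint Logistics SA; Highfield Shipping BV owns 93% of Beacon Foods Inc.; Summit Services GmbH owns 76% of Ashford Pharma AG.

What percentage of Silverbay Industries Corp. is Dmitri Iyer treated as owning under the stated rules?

Chain via Highfield Shipping BV → Oakhollow Ventures LLC → Brightpath Manufacturing Inc. (R1): 40% × 31% × 78% × 32% = 3.09504% of Silverbay Industries Corp.
Chain via Summit Services GmbH → Ashford Pharma AG → Redpoint Logistics SA (R1): 40% × 76% × 68% × 24% = 4.96128% of Silverbay Industries Corp.
Aggregating (R2): 3.09504% + 4.96128% = 8.05632%.

8.05632%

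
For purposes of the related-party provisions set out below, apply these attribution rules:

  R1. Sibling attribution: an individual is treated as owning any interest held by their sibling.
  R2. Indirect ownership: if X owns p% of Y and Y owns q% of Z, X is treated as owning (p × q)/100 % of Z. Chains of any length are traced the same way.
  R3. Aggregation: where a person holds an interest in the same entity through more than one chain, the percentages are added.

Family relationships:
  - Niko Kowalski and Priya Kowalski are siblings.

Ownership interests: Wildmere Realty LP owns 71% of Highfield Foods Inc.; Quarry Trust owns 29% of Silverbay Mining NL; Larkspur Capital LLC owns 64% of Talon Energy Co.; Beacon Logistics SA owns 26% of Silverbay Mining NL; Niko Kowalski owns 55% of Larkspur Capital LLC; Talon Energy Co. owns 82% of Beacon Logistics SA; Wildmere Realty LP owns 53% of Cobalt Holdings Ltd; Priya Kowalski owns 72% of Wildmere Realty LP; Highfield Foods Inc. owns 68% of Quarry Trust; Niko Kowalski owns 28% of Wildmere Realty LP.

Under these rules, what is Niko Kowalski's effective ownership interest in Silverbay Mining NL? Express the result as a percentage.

21.50584%

By sibling attribution (R1), Niko Kowalski is treated as also owning Priya Kowalski's interest in Wildmere Realty LP, giving 28% + 72% = 100%.
Chain via Wildmere Realty LP → Highfield Foods Inc. → Quarry Trust (R2): 100% × 71% × 68% × 29% = 14.0012% of Silverbay Mining NL.
Chain via Larkspur Capital LLC → Talon Energy Co. → Beacon Logistics SA (R2): 55% × 64% × 82% × 26% = 7.50464% of Silverbay Mining NL.
Aggregating (R3): 14.0012% + 7.50464% = 21.50584%.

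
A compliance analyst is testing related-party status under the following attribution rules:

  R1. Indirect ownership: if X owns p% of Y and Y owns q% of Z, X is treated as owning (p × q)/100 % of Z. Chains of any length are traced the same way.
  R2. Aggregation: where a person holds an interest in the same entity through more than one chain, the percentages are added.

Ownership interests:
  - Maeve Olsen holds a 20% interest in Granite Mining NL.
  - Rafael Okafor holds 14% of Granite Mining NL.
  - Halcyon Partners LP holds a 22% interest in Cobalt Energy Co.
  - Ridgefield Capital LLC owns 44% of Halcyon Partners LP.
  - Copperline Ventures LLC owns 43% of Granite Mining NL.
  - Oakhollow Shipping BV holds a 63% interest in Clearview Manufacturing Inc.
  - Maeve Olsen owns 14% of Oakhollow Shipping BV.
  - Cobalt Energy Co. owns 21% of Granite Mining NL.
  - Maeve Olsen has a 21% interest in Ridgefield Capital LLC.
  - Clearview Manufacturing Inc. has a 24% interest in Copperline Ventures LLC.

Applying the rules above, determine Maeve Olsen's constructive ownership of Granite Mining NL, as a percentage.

21.337112%

Chain via Ridgefield Capital LLC → Halcyon Partners LP → Cobalt Energy Co. (R1): 21% × 44% × 22% × 21% = 0.426888% of Granite Mining NL.
Chain via Oakhollow Shipping BV → Clearview Manufacturing Inc. → Copperline Ventures LLC (R1): 14% × 63% × 24% × 43% = 0.910224% of Granite Mining NL.
Direct interest in Granite Mining NL: 20%.
Aggregating (R2): 0.426888% + 0.910224% + 20% = 21.337112%.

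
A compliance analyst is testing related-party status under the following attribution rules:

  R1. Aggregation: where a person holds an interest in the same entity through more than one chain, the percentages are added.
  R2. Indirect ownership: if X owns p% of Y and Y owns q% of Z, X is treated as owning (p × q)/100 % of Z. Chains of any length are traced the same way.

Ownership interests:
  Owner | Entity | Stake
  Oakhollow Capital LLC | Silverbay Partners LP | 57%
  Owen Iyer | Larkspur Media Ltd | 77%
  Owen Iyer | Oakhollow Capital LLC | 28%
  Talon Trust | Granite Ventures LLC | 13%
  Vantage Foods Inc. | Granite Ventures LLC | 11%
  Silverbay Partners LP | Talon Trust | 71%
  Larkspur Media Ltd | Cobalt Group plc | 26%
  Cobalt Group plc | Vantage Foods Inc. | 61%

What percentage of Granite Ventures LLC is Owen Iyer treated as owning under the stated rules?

Chain via Oakhollow Capital LLC → Silverbay Partners LP → Talon Trust (R2): 28% × 57% × 71% × 13% = 1.473108% of Granite Ventures LLC.
Chain via Larkspur Media Ltd → Cobalt Group plc → Vantage Foods Inc. (R2): 77% × 26% × 61% × 11% = 1.343342% of Granite Ventures LLC.
Aggregating (R1): 1.473108% + 1.343342% = 2.81645%.

2.81645%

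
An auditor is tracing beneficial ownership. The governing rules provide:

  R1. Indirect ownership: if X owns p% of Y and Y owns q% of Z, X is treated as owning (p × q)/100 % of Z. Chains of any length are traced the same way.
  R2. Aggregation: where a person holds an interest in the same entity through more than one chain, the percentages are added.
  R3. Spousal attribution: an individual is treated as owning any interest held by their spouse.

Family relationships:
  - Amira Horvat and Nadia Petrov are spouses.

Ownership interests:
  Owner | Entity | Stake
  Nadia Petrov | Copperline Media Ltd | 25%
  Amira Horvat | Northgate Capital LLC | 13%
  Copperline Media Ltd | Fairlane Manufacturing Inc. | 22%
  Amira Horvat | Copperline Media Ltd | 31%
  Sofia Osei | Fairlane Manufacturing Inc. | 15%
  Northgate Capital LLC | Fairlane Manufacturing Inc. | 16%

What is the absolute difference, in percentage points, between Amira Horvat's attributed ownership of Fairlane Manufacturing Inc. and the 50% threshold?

By spousal attribution (R3), Amira Horvat is treated as also owning Nadia Petrov's interest in Copperline Media Ltd, giving 31% + 25% = 56%.
Chain via Copperline Media Ltd (R1): 56% × 22% = 12.32% of Fairlane Manufacturing Inc.
Chain via Northgate Capital LLC (R1): 13% × 16% = 2.08% of Fairlane Manufacturing Inc.
Aggregating (R2): 12.32% + 2.08% = 14.4%.
14.4% falls short of the 50% threshold by 35.6 percentage points.

35.6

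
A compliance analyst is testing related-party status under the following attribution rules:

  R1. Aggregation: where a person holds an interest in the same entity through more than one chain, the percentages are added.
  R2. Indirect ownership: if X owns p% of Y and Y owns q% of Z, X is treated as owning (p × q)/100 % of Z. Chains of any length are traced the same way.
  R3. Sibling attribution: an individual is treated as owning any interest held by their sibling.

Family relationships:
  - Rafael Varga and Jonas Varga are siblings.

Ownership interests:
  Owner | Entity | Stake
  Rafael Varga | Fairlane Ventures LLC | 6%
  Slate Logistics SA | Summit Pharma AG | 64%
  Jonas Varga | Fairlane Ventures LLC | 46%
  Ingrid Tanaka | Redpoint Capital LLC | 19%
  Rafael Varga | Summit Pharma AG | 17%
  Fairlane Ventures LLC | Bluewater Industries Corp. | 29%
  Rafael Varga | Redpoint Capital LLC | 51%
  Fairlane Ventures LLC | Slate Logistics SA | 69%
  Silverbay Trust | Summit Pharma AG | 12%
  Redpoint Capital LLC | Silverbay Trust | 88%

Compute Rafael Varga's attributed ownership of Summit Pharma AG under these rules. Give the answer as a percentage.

45.3488%

By sibling attribution (R3), Rafael Varga is treated as also owning Jonas Varga's interest in Fairlane Ventures LLC, giving 6% + 46% = 52%.
Chain via Redpoint Capital LLC → Silverbay Trust (R2): 51% × 88% × 12% = 5.3856% of Summit Pharma AG.
Chain via Fairlane Ventures LLC → Slate Logistics SA (R2): 52% × 69% × 64% = 22.9632% of Summit Pharma AG.
Direct interest in Summit Pharma AG: 17%.
Aggregating (R1): 5.3856% + 22.9632% + 17% = 45.3488%.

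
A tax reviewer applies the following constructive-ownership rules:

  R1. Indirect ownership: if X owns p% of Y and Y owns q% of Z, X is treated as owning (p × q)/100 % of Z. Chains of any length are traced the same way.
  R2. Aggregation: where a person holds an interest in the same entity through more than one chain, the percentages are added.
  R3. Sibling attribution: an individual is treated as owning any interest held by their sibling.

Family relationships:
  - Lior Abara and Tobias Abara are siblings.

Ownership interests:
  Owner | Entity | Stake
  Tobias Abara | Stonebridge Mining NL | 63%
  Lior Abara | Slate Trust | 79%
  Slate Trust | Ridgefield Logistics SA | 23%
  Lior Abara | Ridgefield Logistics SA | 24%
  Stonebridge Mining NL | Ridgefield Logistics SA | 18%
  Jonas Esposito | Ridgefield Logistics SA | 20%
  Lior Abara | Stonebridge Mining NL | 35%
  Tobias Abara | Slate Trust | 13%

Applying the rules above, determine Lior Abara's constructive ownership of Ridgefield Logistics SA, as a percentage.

By sibling attribution (R3), Lior Abara is treated as also owning Tobias Abara's interest in Slate Trust, giving 79% + 13% = 92%.
By sibling attribution (R3), Lior Abara is treated as also owning Tobias Abara's interest in Stonebridge Mining NL, giving 35% + 63% = 98%.
Chain via Slate Trust (R1): 92% × 23% = 21.16% of Ridgefield Logistics SA.
Chain via Stonebridge Mining NL (R1): 98% × 18% = 17.64% of Ridgefield Logistics SA.
Direct interest in Ridgefield Logistics SA: 24%.
Aggregating (R2): 21.16% + 17.64% + 24% = 62.8%.

62.8%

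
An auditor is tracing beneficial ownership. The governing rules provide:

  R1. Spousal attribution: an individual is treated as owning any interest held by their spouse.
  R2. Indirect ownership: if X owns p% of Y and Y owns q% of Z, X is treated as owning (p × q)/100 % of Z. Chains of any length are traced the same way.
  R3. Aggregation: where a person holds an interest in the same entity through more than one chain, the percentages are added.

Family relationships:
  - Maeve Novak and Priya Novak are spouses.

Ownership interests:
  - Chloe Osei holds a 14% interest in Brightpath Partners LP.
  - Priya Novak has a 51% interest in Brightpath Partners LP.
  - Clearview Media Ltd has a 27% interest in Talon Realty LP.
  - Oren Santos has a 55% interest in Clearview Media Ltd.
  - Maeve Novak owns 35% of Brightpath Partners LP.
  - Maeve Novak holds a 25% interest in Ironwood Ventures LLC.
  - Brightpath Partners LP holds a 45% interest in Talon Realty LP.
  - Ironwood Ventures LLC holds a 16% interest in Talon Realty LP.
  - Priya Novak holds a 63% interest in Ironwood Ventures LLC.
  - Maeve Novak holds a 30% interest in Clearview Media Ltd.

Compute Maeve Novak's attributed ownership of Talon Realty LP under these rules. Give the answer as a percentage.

60.88%

By spousal attribution (R1), Maeve Novak is treated as also owning Priya Novak's interest in Brightpath Partners LP, giving 35% + 51% = 86%.
By spousal attribution (R1), Maeve Novak is treated as also owning Priya Novak's interest in Ironwood Ventures LLC, giving 25% + 63% = 88%.
Chain via Brightpath Partners LP (R2): 86% × 45% = 38.7% of Talon Realty LP.
Chain via Clearview Media Ltd (R2): 30% × 27% = 8.1% of Talon Realty LP.
Chain via Ironwood Ventures LLC (R2): 88% × 16% = 14.08% of Talon Realty LP.
Aggregating (R3): 38.7% + 8.1% + 14.08% = 60.88%.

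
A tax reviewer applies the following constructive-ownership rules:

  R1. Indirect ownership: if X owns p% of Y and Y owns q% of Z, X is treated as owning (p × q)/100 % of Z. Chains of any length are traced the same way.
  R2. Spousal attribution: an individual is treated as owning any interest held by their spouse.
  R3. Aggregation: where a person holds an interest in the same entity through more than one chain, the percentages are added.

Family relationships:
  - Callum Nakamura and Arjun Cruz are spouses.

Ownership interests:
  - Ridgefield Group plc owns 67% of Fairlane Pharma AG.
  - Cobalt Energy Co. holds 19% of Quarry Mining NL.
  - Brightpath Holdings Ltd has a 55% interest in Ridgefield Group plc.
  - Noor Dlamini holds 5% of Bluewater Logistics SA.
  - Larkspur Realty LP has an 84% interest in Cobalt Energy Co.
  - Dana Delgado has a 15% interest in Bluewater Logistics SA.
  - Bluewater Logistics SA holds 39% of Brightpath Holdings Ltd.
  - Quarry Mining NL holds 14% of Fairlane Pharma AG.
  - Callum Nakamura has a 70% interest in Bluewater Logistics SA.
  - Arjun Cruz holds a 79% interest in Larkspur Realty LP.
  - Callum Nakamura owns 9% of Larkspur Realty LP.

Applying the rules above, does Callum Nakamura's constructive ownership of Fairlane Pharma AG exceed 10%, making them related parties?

Yes

By spousal attribution (R2), Callum Nakamura is treated as also owning Arjun Cruz's interest in Larkspur Realty LP, giving 9% + 79% = 88%.
Chain via Larkspur Realty LP → Cobalt Energy Co. → Quarry Mining NL (R1): 88% × 84% × 19% × 14% = 1.966272% of Fairlane Pharma AG.
Chain via Bluewater Logistics SA → Brightpath Holdings Ltd → Ridgefield Group plc (R1): 70% × 39% × 55% × 67% = 10.06005% of Fairlane Pharma AG.
Aggregating (R3): 1.966272% + 10.06005% = 12.026322%.
12.026322% exceeds the 10% threshold, so Callum is a related party to Fairlane Pharma AG.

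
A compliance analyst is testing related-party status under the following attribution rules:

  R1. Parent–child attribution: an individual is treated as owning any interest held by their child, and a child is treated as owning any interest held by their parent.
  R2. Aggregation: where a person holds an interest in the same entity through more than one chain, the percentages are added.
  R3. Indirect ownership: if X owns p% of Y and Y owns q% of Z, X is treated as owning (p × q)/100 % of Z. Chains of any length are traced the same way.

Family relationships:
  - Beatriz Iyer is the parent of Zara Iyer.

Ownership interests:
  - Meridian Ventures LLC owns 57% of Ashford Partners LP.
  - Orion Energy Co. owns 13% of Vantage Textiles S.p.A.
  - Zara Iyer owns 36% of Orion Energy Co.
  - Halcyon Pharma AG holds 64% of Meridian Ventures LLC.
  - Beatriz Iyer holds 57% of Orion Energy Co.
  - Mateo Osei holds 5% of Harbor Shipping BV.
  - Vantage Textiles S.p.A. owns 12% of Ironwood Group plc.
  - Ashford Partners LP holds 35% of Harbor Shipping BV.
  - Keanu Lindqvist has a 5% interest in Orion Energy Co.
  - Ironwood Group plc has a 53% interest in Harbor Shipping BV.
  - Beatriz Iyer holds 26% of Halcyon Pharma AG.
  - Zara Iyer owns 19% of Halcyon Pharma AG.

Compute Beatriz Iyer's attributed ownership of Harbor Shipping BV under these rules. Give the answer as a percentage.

6.514524%

By parent–child attribution (R1), Beatriz Iyer is treated as also owning Zara Iyer's interest in Halcyon Pharma AG, giving 26% + 19% = 45%.
By parent–child attribution (R1), Beatriz Iyer is treated as also owning Zara Iyer's interest in Orion Energy Co, giving 57% + 36% = 93%.
Chain via Halcyon Pharma AG → Meridian Ventures LLC → Ashford Partners LP (R3): 45% × 64% × 57% × 35% = 5.7456% of Harbor Shipping BV.
Chain via Orion Energy Co. → Vantage Textiles S.p.A. → Ironwood Group plc (R3): 93% × 13% × 12% × 53% = 0.768924% of Harbor Shipping BV.
Aggregating (R2): 5.7456% + 0.768924% = 6.514524%.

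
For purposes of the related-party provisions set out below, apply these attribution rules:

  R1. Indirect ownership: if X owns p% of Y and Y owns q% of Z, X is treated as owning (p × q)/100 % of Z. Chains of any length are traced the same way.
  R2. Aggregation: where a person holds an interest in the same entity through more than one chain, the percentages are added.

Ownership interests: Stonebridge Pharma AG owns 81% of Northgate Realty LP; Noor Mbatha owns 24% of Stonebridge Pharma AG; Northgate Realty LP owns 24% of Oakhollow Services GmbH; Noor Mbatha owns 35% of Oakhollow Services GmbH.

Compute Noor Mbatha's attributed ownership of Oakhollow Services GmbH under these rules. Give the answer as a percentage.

Chain via Stonebridge Pharma AG → Northgate Realty LP (R1): 24% × 81% × 24% = 4.6656% of Oakhollow Services GmbH.
Direct interest in Oakhollow Services GmbH: 35%.
Aggregating (R2): 4.6656% + 35% = 39.6656%.

39.6656%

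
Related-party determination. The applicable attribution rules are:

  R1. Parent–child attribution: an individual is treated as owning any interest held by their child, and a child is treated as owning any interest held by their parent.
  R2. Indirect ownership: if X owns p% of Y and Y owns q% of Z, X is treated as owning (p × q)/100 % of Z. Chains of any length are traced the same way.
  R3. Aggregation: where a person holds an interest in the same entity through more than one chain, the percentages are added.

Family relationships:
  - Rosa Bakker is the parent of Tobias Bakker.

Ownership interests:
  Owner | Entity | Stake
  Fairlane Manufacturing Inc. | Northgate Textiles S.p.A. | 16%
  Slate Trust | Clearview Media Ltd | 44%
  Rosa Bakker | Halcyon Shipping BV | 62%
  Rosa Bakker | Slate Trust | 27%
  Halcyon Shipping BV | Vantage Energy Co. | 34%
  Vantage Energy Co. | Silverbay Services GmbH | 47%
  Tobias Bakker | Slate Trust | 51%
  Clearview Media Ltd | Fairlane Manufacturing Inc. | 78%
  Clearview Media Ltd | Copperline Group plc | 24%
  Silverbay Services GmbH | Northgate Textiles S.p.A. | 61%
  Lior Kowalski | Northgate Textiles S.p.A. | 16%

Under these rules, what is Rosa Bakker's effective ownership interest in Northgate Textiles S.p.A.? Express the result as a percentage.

10.326772%

By parent–child attribution (R1), Rosa Bakker is treated as also owning Tobias Bakker's interest in Slate Trust, giving 27% + 51% = 78%.
Chain via Slate Trust → Clearview Media Ltd → Fairlane Manufacturing Inc. (R2): 78% × 44% × 78% × 16% = 4.283136% of Northgate Textiles S.p.A.
Chain via Halcyon Shipping BV → Vantage Energy Co. → Silverbay Services GmbH (R2): 62% × 34% × 47% × 61% = 6.043636% of Northgate Textiles S.p.A.
Aggregating (R3): 4.283136% + 6.043636% = 10.326772%.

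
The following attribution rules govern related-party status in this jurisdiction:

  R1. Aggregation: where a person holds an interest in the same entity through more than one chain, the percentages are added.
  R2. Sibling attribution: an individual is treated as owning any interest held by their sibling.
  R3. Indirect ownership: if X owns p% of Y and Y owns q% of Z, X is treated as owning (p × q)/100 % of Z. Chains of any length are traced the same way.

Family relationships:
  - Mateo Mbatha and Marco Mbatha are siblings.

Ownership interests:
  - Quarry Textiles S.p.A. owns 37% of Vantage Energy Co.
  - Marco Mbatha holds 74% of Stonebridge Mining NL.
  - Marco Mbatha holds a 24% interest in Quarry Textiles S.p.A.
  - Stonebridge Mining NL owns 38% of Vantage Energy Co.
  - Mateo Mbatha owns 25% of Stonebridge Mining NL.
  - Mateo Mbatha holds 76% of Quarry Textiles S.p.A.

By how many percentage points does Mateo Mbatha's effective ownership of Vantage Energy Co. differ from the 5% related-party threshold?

By sibling attribution (R2), Mateo Mbatha is treated as also owning Marco Mbatha's interest in Stonebridge Mining NL, giving 25% + 74% = 99%.
By sibling attribution (R2), Mateo Mbatha is treated as also owning Marco Mbatha's interest in Quarry Textiles S.p.A, giving 76% + 24% = 100%.
Chain via Stonebridge Mining NL (R3): 99% × 38% = 37.62% of Vantage Energy Co.
Chain via Quarry Textiles S.p.A. (R3): 100% × 37% = 37% of Vantage Energy Co.
Aggregating (R1): 37.62% + 37% = 74.62%.
74.62% exceeds the 5% threshold by 69.62 percentage points.

69.62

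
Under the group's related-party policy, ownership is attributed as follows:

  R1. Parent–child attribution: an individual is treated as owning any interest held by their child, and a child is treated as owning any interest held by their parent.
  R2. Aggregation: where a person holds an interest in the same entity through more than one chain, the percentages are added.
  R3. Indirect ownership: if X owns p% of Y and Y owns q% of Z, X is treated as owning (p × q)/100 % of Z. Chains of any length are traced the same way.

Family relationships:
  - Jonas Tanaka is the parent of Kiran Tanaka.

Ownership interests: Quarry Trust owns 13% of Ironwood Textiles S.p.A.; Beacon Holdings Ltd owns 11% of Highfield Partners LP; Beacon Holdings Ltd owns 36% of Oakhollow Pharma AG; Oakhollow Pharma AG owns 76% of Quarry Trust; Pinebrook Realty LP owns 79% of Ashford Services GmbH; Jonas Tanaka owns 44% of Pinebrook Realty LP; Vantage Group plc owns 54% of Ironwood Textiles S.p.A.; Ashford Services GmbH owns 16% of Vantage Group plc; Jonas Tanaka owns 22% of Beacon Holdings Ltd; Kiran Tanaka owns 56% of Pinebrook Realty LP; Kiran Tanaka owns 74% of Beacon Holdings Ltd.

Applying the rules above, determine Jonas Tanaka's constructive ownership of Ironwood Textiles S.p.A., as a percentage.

10.240128%

By parent–child attribution (R1), Jonas Tanaka is treated as also owning Kiran Tanaka's interest in Beacon Holdings Ltd, giving 22% + 74% = 96%.
By parent–child attribution (R1), Jonas Tanaka is treated as also owning Kiran Tanaka's interest in Pinebrook Realty LP, giving 44% + 56% = 100%.
Chain via Beacon Holdings Ltd → Oakhollow Pharma AG → Quarry Trust (R3): 96% × 36% × 76% × 13% = 3.414528% of Ironwood Textiles S.p.A.
Chain via Pinebrook Realty LP → Ashford Services GmbH → Vantage Group plc (R3): 100% × 79% × 16% × 54% = 6.8256% of Ironwood Textiles S.p.A.
Aggregating (R2): 3.414528% + 6.8256% = 10.240128%.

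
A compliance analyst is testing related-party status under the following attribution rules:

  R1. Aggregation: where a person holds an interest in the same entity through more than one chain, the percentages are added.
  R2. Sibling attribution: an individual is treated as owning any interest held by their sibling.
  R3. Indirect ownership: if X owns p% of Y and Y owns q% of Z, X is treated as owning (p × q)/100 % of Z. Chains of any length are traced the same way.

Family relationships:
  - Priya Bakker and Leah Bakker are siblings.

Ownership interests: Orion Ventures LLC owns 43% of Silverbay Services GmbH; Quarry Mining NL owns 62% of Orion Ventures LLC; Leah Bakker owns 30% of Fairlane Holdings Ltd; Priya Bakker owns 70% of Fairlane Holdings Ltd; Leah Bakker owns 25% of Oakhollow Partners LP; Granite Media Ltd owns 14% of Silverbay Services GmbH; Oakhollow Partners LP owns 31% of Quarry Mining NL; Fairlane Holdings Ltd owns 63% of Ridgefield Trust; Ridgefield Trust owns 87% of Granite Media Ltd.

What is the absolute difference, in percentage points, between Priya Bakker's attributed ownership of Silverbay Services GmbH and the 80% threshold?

70.26045

By sibling attribution (R2), Priya Bakker is treated as also owning Leah Bakker's interest in Fairlane Holdings Ltd, giving 70% + 30% = 100%.
By sibling attribution (R2), Priya Bakker is treated as owning Leah Bakker's 25% interest in Oakhollow Partners LP.
Chain via Fairlane Holdings Ltd → Ridgefield Trust → Granite Media Ltd (R3): 100% × 63% × 87% × 14% = 7.6734% of Silverbay Services GmbH.
Chain via Oakhollow Partners LP → Quarry Mining NL → Orion Ventures LLC (R3): 25% × 31% × 62% × 43% = 2.06615% of Silverbay Services GmbH.
Aggregating (R1): 7.6734% + 2.06615% = 9.73955%.
9.73955% falls short of the 80% threshold by 70.26045 percentage points.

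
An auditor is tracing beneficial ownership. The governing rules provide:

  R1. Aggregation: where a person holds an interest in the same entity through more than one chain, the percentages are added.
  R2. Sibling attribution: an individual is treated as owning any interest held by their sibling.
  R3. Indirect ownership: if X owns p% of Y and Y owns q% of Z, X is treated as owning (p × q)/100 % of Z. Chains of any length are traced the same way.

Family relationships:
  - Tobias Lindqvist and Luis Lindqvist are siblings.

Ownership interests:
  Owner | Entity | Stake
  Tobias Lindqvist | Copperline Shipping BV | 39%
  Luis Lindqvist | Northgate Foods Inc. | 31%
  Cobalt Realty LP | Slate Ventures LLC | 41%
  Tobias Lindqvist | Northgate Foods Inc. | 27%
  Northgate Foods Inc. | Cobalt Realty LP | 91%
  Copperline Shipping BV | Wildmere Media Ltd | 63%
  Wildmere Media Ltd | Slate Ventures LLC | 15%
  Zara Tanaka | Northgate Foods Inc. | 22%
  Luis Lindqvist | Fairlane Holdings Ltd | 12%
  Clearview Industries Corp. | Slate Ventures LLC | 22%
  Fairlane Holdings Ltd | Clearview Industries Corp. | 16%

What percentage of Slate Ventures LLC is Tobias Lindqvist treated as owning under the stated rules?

25.7477%

By sibling attribution (R2), Tobias Lindqvist is treated as also owning Luis Lindqvist's interest in Northgate Foods Inc, giving 27% + 31% = 58%.
By sibling attribution (R2), Tobias Lindqvist is treated as owning Luis Lindqvist's 12% interest in Fairlane Holdings Ltd.
Chain via Northgate Foods Inc. → Cobalt Realty LP (R3): 58% × 91% × 41% = 21.6398% of Slate Ventures LLC.
Chain via Copperline Shipping BV → Wildmere Media Ltd (R3): 39% × 63% × 15% = 3.6855% of Slate Ventures LLC.
Chain via Fairlane Holdings Ltd → Clearview Industries Corp. (R3): 12% × 16% × 22% = 0.4224% of Slate Ventures LLC.
Aggregating (R1): 21.6398% + 3.6855% + 0.4224% = 25.7477%.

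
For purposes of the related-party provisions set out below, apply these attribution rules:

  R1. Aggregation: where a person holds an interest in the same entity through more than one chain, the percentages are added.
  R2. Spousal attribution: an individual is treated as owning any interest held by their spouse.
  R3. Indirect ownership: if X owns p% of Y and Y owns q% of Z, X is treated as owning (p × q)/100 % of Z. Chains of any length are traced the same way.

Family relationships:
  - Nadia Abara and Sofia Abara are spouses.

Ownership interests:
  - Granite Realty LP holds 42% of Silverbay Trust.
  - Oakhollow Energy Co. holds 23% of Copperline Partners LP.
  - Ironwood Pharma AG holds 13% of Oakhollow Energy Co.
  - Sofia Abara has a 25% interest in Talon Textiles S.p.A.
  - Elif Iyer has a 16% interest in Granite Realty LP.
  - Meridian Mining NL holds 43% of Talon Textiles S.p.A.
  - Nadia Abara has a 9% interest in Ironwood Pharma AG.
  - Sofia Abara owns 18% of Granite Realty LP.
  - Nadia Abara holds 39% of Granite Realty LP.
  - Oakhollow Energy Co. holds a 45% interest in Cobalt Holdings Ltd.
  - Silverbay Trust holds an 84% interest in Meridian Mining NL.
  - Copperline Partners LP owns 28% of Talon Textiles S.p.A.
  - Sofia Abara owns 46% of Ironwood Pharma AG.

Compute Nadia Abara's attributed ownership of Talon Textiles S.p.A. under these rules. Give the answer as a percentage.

34.107588%

By spousal attribution (R2), Nadia Abara is treated as also owning Sofia Abara's interest in Ironwood Pharma AG, giving 9% + 46% = 55%.
By spousal attribution (R2), Nadia Abara is treated as also owning Sofia Abara's interest in Granite Realty LP, giving 39% + 18% = 57%.
By spousal attribution (R2), Nadia Abara is treated as owning Sofia Abara's 25% interest in Talon Textiles S.p.A.
Chain via Ironwood Pharma AG → Oakhollow Energy Co. → Copperline Partners LP (R3): 55% × 13% × 23% × 28% = 0.46046% of Talon Textiles S.p.A.
Chain via Granite Realty LP → Silverbay Trust → Meridian Mining NL (R3): 57% × 42% × 84% × 43% = 8.647128% of Talon Textiles S.p.A.
Direct interest in Talon Textiles S.p.A: 25%.
Aggregating (R1): 0.46046% + 8.647128% + 25% = 34.107588%.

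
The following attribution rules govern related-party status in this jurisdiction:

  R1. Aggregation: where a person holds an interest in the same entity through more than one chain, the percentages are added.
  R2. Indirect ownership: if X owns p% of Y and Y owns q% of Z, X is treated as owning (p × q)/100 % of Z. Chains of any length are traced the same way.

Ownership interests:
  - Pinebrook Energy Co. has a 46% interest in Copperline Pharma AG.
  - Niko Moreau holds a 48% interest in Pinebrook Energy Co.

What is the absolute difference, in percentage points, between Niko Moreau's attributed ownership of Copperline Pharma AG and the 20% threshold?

2.08

Chain via Pinebrook Energy Co. (R2): 48% × 46% = 22.08% of Copperline Pharma AG.
22.08% exceeds the 20% threshold by 2.08 percentage points.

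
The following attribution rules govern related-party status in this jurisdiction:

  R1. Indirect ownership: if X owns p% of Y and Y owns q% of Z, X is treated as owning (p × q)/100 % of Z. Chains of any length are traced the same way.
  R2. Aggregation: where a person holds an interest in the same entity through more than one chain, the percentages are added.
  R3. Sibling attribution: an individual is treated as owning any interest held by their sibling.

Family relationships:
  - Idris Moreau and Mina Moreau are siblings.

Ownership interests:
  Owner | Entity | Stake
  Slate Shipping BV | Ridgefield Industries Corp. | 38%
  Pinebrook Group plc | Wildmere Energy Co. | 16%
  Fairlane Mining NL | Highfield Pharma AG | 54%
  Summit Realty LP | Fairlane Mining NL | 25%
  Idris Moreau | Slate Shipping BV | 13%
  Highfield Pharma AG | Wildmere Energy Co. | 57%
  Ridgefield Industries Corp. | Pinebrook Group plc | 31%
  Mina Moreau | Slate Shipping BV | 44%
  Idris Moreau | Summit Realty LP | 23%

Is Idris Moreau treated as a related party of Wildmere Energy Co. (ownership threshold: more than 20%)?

No

By sibling attribution (R3), Idris Moreau is treated as also owning Mina Moreau's interest in Slate Shipping BV, giving 13% + 44% = 57%.
Chain via Summit Realty LP → Fairlane Mining NL → Highfield Pharma AG (R1): 23% × 25% × 54% × 57% = 1.76985% of Wildmere Energy Co.
Chain via Slate Shipping BV → Ridgefield Industries Corp. → Pinebrook Group plc (R1): 57% × 38% × 31% × 16% = 1.074336% of Wildmere Energy Co.
Aggregating (R2): 1.76985% + 1.074336% = 2.844186%.
2.844186% does not exceed the 20% threshold, so Idris is not a related party to Wildmere Energy Co.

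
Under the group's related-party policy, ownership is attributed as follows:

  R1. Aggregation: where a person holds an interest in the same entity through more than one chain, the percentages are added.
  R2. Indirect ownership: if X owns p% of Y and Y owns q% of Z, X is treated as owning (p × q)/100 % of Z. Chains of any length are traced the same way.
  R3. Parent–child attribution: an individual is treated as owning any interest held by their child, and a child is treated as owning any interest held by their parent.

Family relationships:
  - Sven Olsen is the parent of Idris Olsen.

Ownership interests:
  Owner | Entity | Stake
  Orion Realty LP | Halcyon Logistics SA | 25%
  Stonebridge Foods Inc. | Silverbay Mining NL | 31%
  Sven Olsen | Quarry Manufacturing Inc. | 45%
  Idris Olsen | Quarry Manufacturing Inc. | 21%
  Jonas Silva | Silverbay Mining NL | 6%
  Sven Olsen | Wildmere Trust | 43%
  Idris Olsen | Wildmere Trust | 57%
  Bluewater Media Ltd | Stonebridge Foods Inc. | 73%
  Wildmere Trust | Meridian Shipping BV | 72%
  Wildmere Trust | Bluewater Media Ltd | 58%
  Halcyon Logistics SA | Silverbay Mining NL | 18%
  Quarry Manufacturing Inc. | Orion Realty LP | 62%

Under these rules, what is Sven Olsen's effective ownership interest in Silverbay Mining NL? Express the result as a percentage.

By parent–child attribution (R3), Sven Olsen is treated as also owning Idris Olsen's interest in Quarry Manufacturing Inc, giving 45% + 21% = 66%.
By parent–child attribution (R3), Sven Olsen is treated as also owning Idris Olsen's interest in Wildmere Trust, giving 43% + 57% = 100%.
Chain via Quarry Manufacturing Inc. → Orion Realty LP → Halcyon Logistics SA (R2): 66% × 62% × 25% × 18% = 1.8414% of Silverbay Mining NL.
Chain via Wildmere Trust → Bluewater Media Ltd → Stonebridge Foods Inc. (R2): 100% × 58% × 73% × 31% = 13.1254% of Silverbay Mining NL.
Aggregating (R1): 1.8414% + 13.1254% = 14.9668%.

14.9668%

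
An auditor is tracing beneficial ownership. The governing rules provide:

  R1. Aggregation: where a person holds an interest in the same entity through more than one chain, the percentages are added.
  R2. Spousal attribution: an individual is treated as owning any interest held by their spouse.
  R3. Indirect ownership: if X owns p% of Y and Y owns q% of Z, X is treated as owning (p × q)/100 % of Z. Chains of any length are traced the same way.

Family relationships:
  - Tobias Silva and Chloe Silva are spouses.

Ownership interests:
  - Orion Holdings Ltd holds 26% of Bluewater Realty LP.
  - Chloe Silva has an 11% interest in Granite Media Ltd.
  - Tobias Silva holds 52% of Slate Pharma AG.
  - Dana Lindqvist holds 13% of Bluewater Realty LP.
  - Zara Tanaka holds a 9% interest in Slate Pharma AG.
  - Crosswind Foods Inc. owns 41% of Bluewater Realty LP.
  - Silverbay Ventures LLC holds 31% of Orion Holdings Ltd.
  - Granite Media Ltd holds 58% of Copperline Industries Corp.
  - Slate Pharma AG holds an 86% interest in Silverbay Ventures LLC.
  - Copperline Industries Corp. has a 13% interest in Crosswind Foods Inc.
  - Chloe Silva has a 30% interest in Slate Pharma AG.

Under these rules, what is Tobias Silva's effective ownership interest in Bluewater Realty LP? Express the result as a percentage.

By spousal attribution (R2), Tobias Silva is treated as also owning Chloe Silva's interest in Slate Pharma AG, giving 52% + 30% = 82%.
By spousal attribution (R2), Tobias Silva is treated as owning Chloe Silva's 11% interest in Granite Media Ltd.
Chain via Slate Pharma AG → Silverbay Ventures LLC → Orion Holdings Ltd (R3): 82% × 86% × 31% × 26% = 5.683912% of Bluewater Realty LP.
Chain via Granite Media Ltd → Copperline Industries Corp. → Crosswind Foods Inc. (R3): 11% × 58% × 13% × 41% = 0.340054% of Bluewater Realty LP.
Aggregating (R1): 5.683912% + 0.340054% = 6.023966%.

6.023966%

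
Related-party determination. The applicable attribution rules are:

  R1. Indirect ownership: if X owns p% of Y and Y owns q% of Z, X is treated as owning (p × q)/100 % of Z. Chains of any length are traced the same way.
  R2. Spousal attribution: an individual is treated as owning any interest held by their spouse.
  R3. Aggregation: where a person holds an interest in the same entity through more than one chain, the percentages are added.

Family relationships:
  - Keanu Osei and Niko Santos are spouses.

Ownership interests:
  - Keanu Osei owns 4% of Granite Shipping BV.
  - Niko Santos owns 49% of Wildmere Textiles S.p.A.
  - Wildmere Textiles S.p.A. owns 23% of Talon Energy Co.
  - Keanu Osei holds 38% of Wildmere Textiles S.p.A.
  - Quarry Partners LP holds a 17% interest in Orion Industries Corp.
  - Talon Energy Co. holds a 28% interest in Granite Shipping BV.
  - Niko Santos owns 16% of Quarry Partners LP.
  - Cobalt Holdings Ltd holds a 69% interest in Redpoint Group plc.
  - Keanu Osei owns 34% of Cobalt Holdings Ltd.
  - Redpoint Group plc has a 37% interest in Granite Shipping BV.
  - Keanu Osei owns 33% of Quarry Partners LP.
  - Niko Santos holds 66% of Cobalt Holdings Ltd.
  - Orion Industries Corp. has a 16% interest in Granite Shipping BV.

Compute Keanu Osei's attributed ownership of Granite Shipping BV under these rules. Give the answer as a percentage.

36.4656%

By spousal attribution (R2), Keanu Osei is treated as also owning Niko Santos's interest in Quarry Partners LP, giving 33% + 16% = 49%.
By spousal attribution (R2), Keanu Osei is treated as also owning Niko Santos's interest in Cobalt Holdings Ltd, giving 34% + 66% = 100%.
By spousal attribution (R2), Keanu Osei is treated as also owning Niko Santos's interest in Wildmere Textiles S.p.A, giving 38% + 49% = 87%.
Chain via Quarry Partners LP → Orion Industries Corp. (R1): 49% × 17% × 16% = 1.3328% of Granite Shipping BV.
Chain via Cobalt Holdings Ltd → Redpoint Group plc (R1): 100% × 69% × 37% = 25.53% of Granite Shipping BV.
Chain via Wildmere Textiles S.p.A. → Talon Energy Co. (R1): 87% × 23% × 28% = 5.6028% of Granite Shipping BV.
Direct interest in Granite Shipping BV: 4%.
Aggregating (R3): 1.3328% + 25.53% + 5.6028% + 4% = 36.4656%.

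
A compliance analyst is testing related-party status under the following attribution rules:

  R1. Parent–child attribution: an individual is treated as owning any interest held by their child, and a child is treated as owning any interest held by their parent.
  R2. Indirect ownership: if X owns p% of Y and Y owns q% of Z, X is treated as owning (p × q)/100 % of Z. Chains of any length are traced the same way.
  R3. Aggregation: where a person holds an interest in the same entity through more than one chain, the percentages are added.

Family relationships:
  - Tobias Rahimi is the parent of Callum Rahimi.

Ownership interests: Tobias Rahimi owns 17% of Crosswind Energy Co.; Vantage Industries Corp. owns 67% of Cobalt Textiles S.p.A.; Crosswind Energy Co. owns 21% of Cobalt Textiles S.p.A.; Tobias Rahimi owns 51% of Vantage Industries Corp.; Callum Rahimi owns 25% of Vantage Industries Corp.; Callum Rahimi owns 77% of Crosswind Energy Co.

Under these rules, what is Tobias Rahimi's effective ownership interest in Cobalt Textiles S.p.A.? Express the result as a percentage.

By parent–child attribution (R1), Tobias Rahimi is treated as also owning Callum Rahimi's interest in Vantage Industries Corp, giving 51% + 25% = 76%.
By parent–child attribution (R1), Tobias Rahimi is treated as also owning Callum Rahimi's interest in Crosswind Energy Co, giving 17% + 77% = 94%.
Chain via Vantage Industries Corp. (R2): 76% × 67% = 50.92% of Cobalt Textiles S.p.A.
Chain via Crosswind Energy Co. (R2): 94% × 21% = 19.74% of Cobalt Textiles S.p.A.
Aggregating (R3): 50.92% + 19.74% = 70.66%.

70.66%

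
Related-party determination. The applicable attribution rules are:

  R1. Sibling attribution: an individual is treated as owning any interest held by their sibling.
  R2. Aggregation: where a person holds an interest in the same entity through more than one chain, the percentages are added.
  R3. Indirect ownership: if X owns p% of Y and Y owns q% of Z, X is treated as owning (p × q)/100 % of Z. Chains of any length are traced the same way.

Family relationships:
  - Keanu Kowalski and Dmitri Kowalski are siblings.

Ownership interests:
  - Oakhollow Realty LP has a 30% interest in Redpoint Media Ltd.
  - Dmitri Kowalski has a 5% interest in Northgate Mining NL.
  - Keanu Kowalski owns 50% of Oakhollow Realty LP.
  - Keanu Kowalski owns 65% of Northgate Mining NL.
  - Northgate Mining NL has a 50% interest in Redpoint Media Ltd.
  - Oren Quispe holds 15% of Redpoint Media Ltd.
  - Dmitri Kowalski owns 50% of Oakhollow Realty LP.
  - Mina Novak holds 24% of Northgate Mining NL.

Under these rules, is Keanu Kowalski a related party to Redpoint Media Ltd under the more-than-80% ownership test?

No

By sibling attribution (R1), Keanu Kowalski is treated as also owning Dmitri Kowalski's interest in Northgate Mining NL, giving 65% + 5% = 70%.
By sibling attribution (R1), Keanu Kowalski is treated as also owning Dmitri Kowalski's interest in Oakhollow Realty LP, giving 50% + 50% = 100%.
Chain via Northgate Mining NL (R3): 70% × 50% = 35% of Redpoint Media Ltd.
Chain via Oakhollow Realty LP (R3): 100% × 30% = 30% of Redpoint Media Ltd.
Aggregating (R2): 35% + 30% = 65%.
65% does not exceed the 80% threshold, so Keanu is not a related party to Redpoint Media Ltd.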